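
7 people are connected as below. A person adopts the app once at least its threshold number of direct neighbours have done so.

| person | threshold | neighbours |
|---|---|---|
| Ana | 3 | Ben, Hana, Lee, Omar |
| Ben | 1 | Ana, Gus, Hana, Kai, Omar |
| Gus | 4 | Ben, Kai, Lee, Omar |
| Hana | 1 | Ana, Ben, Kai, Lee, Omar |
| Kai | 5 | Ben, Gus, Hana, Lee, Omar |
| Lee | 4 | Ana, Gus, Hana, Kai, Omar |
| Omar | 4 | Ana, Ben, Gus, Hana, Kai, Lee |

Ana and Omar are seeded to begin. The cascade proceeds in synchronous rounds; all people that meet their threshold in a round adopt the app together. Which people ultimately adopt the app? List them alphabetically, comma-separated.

Ana, Ben, Hana, Omar

Round 1 — Ana, Omar adopt the app (initial).
Round 2 — checking thresholds:
  Ben: 2 of 5 neighbours ≥ 1, adopts the app.
  Gus: 1 of 4 neighbours < 4, below threshold.
  Hana: 2 of 5 neighbours ≥ 1, adopts the app.
  Kai: 1 of 5 neighbours < 5, below threshold.
  Lee: 2 of 5 neighbours < 4, below threshold.
Round 3 — no new adoptions; cascade stops.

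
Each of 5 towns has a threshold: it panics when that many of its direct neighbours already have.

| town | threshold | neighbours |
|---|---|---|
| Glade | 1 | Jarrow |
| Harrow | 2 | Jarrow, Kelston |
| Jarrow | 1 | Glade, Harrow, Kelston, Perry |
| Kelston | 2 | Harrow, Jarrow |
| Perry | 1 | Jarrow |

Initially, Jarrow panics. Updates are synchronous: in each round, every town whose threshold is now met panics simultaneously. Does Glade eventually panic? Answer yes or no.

yes

Round 1 — Jarrow panics (initial).
Round 2 — checking thresholds:
  Glade: 1 of 1 neighbours ≥ 1, panics.
  Harrow: 1 of 2 neighbours < 2, below threshold.
  Kelston: 1 of 2 neighbours < 2, below threshold.
  Perry: 1 of 1 neighbours ≥ 1, panics.
Round 3 — no new panics; cascade stops.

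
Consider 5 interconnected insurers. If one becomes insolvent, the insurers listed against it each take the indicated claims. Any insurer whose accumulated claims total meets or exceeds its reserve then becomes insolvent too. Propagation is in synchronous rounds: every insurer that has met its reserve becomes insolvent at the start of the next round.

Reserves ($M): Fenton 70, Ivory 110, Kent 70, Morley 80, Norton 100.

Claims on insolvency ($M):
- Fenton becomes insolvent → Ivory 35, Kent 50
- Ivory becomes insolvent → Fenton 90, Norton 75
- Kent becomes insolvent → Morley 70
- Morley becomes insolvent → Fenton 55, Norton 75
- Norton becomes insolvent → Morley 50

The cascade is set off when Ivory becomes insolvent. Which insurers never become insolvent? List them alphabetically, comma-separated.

Round 1 — Ivory becomes insolvent (initial).
  Fenton: +90 → 90 ≥ 70
  Norton: +75 → 75 < 100
Round 2 — Fenton becomes insolvent.
  Kent: +50 → 50 < 70
No further insolvencies.

Kent, Morley, Norton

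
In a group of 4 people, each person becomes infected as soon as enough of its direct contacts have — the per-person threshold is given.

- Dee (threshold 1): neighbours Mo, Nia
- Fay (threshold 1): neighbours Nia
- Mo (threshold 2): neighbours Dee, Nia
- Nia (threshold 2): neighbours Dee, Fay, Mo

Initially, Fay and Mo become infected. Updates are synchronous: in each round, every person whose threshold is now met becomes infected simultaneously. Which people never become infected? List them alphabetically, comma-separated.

none

Round 1 — Fay, Mo become infected (initial).
Round 2 — checking thresholds:
  Dee: 1 of 2 neighbours ≥ 1, becomes infected.
  Nia: 2 of 3 neighbours ≥ 2, becomes infected.
Round 3 — no new infections; cascade stops.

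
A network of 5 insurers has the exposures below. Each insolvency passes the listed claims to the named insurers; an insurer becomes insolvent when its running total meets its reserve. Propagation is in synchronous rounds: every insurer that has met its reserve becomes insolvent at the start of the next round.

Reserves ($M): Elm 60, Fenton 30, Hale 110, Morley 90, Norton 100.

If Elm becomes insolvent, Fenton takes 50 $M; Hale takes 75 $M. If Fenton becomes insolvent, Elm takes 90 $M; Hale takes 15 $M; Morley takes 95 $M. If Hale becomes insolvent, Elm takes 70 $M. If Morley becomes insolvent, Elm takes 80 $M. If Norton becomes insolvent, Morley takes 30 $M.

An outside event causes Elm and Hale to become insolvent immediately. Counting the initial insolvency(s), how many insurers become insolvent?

Round 1 — Elm, Hale become insolvent (initial).
  Fenton: +50 → 50 ≥ 30
Round 2 — Fenton becomes insolvent.
  Morley: +95 → 95 ≥ 90
Round 3 — Morley becomes insolvent.
No further insolvencies.

4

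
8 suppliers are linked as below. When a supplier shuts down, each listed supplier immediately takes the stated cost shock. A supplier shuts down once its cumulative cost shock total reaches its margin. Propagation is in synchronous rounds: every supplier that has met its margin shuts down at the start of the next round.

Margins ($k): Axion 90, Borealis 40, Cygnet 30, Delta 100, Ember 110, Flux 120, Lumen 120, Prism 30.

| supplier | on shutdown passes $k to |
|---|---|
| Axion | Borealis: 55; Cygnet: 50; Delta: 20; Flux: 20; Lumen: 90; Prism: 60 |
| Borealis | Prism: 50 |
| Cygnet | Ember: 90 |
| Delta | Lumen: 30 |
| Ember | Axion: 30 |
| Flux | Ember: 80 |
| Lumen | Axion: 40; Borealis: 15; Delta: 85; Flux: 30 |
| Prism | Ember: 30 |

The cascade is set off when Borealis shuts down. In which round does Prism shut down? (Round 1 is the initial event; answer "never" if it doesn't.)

Round 1 — Borealis shuts down (initial).
  Prism: +50 → 50 ≥ 30
Round 2 — Prism shuts down.
  Ember: +30 → 30 < 110
No further shutdowns.

2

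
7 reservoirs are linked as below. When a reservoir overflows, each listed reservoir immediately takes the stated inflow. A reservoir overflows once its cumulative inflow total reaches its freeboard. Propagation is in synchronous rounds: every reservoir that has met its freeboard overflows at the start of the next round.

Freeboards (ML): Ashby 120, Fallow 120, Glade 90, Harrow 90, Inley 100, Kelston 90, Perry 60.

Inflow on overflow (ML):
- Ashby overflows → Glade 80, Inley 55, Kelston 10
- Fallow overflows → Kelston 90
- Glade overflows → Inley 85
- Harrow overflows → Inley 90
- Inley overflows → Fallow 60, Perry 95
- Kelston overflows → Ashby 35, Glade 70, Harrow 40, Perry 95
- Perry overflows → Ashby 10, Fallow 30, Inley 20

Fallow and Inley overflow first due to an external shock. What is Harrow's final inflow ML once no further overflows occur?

40

Round 1 — Fallow, Inley overflow (initial).
  Kelston: +90 → 90 ≥ 90
  Perry: +95 → 95 ≥ 60
Round 2 — Kelston, Perry overflow.
  Ashby: +35+10 → 45 < 120
  Glade: +70 → 70 < 90
  Harrow: +40 → 40 < 90
No further overflows.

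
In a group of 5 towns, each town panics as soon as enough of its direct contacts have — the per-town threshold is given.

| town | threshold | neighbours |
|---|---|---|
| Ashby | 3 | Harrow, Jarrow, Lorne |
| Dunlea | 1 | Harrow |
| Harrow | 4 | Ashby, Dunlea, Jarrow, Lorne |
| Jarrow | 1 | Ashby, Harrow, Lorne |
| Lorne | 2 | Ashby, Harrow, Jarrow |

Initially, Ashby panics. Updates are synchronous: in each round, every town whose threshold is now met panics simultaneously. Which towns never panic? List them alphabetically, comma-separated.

Round 1 — Ashby panics (initial).
Round 2 — checking thresholds:
  Harrow: 1 of 4 neighbours < 4, below threshold.
  Jarrow: 1 of 3 neighbours ≥ 1, panics.
  Lorne: 1 of 3 neighbours < 2, below threshold.
Round 3 — checking thresholds:
  Harrow: 2 of 4 neighbours < 4, below threshold.
  Lorne: 2 of 3 neighbours ≥ 2, panics.
Round 4 — no new panics; cascade stops.

Dunlea, Harrow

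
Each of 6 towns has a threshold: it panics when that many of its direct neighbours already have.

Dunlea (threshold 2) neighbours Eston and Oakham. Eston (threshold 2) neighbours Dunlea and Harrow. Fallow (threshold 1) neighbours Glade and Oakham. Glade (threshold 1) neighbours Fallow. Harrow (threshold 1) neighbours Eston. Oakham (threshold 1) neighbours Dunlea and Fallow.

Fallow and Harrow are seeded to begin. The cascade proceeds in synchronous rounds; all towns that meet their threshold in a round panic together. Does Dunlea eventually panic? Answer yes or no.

Round 1 — Fallow, Harrow panic (initial).
Round 2 — checking thresholds:
  Eston: 1 of 2 neighbours < 2, not yet.
  Glade: 1 of 1 neighbours ≥ 1, panics.
  Oakham: 1 of 2 neighbours ≥ 1, panics.
Round 3 — no new panics; cascade stops.

no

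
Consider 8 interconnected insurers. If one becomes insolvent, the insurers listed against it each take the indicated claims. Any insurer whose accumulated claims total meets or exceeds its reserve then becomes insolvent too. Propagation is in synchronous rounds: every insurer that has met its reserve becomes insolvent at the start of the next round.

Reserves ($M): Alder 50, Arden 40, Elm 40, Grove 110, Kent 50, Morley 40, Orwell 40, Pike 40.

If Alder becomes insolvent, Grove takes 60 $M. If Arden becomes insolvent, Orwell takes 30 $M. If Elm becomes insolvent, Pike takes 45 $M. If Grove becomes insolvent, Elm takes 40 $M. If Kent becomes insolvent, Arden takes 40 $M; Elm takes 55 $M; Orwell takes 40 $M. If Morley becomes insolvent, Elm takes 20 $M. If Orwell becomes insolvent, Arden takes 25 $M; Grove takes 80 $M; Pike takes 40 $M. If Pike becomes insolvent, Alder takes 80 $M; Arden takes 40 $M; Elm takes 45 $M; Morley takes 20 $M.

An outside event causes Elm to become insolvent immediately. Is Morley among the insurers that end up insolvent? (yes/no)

Round 1 — Elm becomes insolvent (initial).
  Pike: +45 → 45 ≥ 40
Round 2 — Pike becomes insolvent.
  Alder: +80 → 80 ≥ 50
  Arden: +40 → 40 ≥ 40
  Morley: +20 → 20 < 40
Round 3 — Alder, Arden become insolvent.
  Grove: +60 → 60 < 110
  Orwell: +30 → 30 < 40
No further insolvencies.

no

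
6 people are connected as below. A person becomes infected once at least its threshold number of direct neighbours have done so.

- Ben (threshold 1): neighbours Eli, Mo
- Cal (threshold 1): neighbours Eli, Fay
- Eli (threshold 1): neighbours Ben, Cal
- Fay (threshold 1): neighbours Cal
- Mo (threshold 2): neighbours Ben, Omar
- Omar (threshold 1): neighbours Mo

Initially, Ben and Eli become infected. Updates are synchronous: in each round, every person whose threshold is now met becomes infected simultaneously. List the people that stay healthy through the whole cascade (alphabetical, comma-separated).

Mo, Omar

Round 1 — Ben, Eli become infected (initial).
Round 2 — checking thresholds:
  Cal: 1 of 2 neighbours ≥ 1, becomes infected.
  Mo: 1 of 2 neighbours < 2, below threshold.
Round 3 — checking thresholds:
  Fay: 1 of 1 neighbours ≥ 1, becomes infected.
  Mo: 1 of 2 neighbours < 2, below threshold.
Round 4 — no new infections; cascade stops.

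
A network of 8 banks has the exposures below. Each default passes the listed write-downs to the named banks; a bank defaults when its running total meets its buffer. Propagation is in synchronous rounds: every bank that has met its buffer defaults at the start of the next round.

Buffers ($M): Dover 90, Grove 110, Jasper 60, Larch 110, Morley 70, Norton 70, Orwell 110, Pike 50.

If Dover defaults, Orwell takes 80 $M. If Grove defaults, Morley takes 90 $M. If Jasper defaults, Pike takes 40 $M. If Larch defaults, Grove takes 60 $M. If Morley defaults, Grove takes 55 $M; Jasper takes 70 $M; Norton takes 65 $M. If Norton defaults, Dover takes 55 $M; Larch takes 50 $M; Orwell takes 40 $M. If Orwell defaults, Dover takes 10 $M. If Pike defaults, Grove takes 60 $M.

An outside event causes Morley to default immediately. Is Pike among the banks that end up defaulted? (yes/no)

Round 1 — Morley defaults (initial).
  Grove: +55 → 55 < 110
  Jasper: +70 → 70 ≥ 60
  Norton: +65 → 65 < 70
Round 2 — Jasper defaults.
  Pike: +40 → 40 < 50
No further defaults.

no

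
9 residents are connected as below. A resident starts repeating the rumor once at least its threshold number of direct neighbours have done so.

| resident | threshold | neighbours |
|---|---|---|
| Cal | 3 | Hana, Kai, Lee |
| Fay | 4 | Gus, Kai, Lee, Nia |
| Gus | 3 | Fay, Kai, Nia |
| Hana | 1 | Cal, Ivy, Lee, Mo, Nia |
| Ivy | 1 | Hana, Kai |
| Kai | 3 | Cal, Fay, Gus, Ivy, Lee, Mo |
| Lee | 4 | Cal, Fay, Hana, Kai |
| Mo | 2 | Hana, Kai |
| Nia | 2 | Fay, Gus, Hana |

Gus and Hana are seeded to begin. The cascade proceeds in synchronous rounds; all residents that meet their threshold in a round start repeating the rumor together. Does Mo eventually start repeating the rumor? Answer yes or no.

Round 1 — Gus, Hana start repeating the rumor (initial).
Round 2 — checking thresholds:
  Cal: 1 of 3 neighbours < 3, holds.
  Fay: 1 of 4 neighbours < 4, holds.
  Ivy: 1 of 2 neighbours ≥ 1, starts repeating the rumor.
  Kai: 1 of 6 neighbours < 3, holds.
  Lee: 1 of 4 neighbours < 4, holds.
  Mo: 1 of 2 neighbours < 2, holds.
  Nia: 2 of 3 neighbours ≥ 2, starts repeating the rumor.
Round 3 — no new spreads; cascade stops.

no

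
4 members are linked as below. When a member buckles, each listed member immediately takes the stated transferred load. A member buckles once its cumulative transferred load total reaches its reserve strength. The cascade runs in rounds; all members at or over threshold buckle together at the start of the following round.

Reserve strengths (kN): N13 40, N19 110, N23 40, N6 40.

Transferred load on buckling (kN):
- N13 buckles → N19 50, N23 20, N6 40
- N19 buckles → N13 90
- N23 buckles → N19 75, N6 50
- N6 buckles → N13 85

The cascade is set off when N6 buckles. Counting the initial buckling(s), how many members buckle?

Round 1 — N6 buckles (initial).
  N13: +85 → 85 ≥ 40
Round 2 — N13 buckles.
  N19: +50 → 50 < 110
  N23: +20 → 20 < 40
No further bucklings.

2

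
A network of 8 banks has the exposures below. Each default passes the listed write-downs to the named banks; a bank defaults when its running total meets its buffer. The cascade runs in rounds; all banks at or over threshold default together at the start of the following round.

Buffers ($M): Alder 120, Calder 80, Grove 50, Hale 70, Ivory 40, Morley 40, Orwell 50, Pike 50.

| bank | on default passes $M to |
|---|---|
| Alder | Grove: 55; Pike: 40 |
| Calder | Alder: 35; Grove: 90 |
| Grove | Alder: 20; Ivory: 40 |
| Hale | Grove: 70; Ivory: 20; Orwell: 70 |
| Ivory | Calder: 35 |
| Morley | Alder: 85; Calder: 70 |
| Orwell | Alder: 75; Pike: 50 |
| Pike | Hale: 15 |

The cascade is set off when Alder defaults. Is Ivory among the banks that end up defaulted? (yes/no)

Round 1 — Alder defaults (initial).
  Grove: +55 → 55 ≥ 50
  Pike: +40 → 40 < 50
Round 2 — Grove defaults.
  Ivory: +40 → 40 ≥ 40
Round 3 — Ivory defaults.
  Calder: +35 → 35 < 80
No further defaults.

yes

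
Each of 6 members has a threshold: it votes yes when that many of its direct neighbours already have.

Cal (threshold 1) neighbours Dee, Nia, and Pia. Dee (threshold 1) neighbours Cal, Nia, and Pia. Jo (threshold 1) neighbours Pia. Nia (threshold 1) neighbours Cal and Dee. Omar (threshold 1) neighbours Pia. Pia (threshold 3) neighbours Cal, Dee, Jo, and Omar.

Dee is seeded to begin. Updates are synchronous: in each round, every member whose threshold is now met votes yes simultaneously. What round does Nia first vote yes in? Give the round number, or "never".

2

Round 1 — Dee votes yes (initial).
Round 2 — checking thresholds:
  Cal: 1 of 3 neighbours ≥ 1, votes yes.
  Nia: 1 of 2 neighbours ≥ 1, votes yes.
  Pia: 1 of 4 neighbours < 3, not yet.
Round 3 — no new yes votes; cascade stops.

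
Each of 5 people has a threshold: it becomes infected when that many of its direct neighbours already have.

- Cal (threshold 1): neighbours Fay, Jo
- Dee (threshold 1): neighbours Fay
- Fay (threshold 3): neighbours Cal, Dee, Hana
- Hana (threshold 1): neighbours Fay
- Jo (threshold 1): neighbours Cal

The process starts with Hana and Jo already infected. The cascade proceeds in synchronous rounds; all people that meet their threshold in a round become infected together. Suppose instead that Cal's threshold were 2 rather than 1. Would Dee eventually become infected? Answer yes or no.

With Cal's threshold at 2:
Round 1 — Hana, Jo become infected (initial).
Round 2 — no new infections; cascade stops.

no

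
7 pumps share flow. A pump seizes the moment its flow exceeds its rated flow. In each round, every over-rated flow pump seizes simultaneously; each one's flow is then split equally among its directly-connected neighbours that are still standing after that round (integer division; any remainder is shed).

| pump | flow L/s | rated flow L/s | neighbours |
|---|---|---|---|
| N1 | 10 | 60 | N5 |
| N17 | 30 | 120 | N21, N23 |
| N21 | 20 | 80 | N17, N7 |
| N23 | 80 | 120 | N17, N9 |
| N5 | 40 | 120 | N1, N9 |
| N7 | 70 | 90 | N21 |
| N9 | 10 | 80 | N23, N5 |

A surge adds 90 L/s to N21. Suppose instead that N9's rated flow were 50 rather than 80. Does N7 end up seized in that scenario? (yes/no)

yes

With N9's rated flow at 50:
Round 1 — N21 at 110 > 80. N21 seizes.
  N21 sheds 110 L/s to N17, N7: 55 each.
    N17: 30+55 = 85 ≤ 120
    N7: 70+55 = 125 > 90
Round 2 — N7 seizes.
  N7 sheds 125 L/s: no online neighbours, lost.
No further seizures.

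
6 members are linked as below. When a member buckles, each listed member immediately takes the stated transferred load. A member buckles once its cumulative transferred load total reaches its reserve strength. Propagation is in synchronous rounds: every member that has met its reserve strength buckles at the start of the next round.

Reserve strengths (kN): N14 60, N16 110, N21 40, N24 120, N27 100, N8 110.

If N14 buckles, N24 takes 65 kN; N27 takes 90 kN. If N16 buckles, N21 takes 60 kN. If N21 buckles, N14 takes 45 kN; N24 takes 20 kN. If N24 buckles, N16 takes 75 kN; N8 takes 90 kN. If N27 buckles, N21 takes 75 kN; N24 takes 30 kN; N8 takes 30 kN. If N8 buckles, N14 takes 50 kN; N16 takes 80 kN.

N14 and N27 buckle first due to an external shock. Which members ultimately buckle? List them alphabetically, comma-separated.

Round 1 — N14, N27 buckle (initial).
  N21: +75 → 75 ≥ 40
  N24: +65+30 → 95 < 120
  N8: +30 → 30 < 110
Round 2 — N21 buckles.
  N24: +20 → 115 < 120
No further bucklings.

N14, N21, N27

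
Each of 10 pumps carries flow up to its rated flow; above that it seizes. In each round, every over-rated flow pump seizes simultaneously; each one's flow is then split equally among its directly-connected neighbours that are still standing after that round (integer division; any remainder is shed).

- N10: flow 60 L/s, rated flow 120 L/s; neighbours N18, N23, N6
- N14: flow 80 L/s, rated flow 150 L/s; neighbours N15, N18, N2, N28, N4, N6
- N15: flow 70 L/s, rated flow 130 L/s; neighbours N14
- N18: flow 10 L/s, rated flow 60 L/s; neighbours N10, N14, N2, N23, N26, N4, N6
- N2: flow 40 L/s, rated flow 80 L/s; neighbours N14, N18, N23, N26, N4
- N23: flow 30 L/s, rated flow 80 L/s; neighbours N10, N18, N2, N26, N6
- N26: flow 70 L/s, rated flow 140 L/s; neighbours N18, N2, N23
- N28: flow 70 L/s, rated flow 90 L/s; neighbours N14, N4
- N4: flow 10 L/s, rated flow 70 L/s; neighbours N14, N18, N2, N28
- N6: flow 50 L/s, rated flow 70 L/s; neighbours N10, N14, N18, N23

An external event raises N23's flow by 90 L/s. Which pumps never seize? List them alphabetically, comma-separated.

N10, N14, N15, N18, N2, N26, N28, N4

Round 1 — N23 at 120 > 80. N23 seizes.
  N23 sheds 120 L/s to N10, N18, N2, N26, N6: 24 each.
    N10: 60+24 = 84 ≤ 120
    N18: 10+24 = 34 ≤ 60
    N2: 40+24 = 64 ≤ 80
    N26: 70+24 = 94 ≤ 140
    N6: 50+24 = 74 > 70
Round 2 — N6 seizes.
  N6 sheds 74 L/s to N10, N14, N18: 24 each (2 lost).
    N10: 84+24 = 108 ≤ 120
    N14: 80+24 = 104 ≤ 150
    N18: 34+24 = 58 ≤ 60
No further seizures.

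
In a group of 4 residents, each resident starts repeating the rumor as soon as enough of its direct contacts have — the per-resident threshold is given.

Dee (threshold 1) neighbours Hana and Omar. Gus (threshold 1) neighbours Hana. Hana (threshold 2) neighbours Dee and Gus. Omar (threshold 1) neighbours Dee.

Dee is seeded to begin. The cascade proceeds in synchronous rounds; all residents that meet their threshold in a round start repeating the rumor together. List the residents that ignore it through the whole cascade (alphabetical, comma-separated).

Round 1 — Dee starts repeating the rumor (initial).
Round 2 — checking thresholds:
  Hana: 1 of 2 neighbours < 2, holds.
  Omar: 1 of 1 neighbours ≥ 1, starts repeating the rumor.
Round 3 — no new spreads; cascade stops.

Gus, Hana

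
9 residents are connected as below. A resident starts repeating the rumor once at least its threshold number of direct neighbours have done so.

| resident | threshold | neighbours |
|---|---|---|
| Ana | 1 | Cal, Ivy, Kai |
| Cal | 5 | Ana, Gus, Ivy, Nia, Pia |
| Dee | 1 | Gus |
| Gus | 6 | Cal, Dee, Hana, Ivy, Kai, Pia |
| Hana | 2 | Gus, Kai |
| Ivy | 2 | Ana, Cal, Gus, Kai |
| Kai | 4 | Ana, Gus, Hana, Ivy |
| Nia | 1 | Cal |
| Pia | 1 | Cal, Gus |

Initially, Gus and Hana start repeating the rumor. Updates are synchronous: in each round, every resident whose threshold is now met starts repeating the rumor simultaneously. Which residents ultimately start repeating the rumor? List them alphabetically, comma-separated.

Round 1 — Gus, Hana start repeating the rumor (initial).
Round 2 — checking thresholds:
  Cal: 1 of 5 neighbours < 5, below threshold.
  Dee: 1 of 1 neighbours ≥ 1, starts repeating the rumor.
  Ivy: 1 of 4 neighbours < 2, below threshold.
  Kai: 2 of 4 neighbours < 4, below threshold.
  Pia: 1 of 2 neighbours ≥ 1, starts repeating the rumor.
Round 3 — no new spreads; cascade stops.

Dee, Gus, Hana, Pia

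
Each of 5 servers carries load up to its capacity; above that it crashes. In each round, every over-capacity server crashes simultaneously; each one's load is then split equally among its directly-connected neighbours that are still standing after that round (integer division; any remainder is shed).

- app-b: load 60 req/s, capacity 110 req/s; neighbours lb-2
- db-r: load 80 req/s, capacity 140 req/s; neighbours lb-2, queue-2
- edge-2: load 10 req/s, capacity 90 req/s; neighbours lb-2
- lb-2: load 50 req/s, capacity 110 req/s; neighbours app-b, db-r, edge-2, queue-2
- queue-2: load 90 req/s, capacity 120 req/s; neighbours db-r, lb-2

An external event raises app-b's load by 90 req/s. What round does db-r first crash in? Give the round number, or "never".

3

Round 1 — app-b at 150 > 110. app-b crashes.
  app-b sheds 150 req/s to lb-2: 150 each.
    lb-2: 50+150 = 200 > 110
Round 2 — lb-2 crashes.
  lb-2 sheds 200 req/s to db-r, edge-2, queue-2: 66 each (2 lost).
    db-r: 80+66 = 146 > 140
    edge-2: 10+66 = 76 ≤ 90
    queue-2: 90+66 = 156 > 120
Round 3 — db-r, queue-2 crash.
  db-r sheds 146 req/s: no online neighbours, lost.
  queue-2 sheds 156 req/s: no online neighbours, lost.
No further crashes.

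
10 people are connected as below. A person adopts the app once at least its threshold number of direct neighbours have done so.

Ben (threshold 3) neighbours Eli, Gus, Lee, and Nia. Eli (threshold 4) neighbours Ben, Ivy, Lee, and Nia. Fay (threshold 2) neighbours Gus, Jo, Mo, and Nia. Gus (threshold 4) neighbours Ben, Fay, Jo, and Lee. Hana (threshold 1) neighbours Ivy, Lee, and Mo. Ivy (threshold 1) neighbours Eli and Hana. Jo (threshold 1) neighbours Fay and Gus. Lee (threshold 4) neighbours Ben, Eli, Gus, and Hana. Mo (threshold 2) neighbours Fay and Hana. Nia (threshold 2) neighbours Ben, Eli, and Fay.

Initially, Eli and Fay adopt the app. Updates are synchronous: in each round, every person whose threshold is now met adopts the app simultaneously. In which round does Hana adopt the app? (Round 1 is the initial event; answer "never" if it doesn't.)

3

Round 1 — Eli, Fay adopt the app (initial).
Round 2 — checking thresholds:
  Ben: 1 of 4 neighbours < 3, below threshold.
  Gus: 1 of 4 neighbours < 4, below threshold.
  Ivy: 1 of 2 neighbours ≥ 1, adopts the app.
  Jo: 1 of 2 neighbours ≥ 1, adopts the app.
  Lee: 1 of 4 neighbours < 4, below threshold.
  Mo: 1 of 2 neighbours < 2, below threshold.
  Nia: 2 of 3 neighbours ≥ 2, adopts the app.
Round 3 — checking thresholds:
  Ben: 2 of 4 neighbours < 3, below threshold.
  Gus: 2 of 4 neighbours < 4, below threshold.
  Hana: 1 of 3 neighbours ≥ 1, adopts the app.
  Lee: 1 of 4 neighbours < 4, below threshold.
  Mo: 1 of 2 neighbours < 2, below threshold.
Round 4 — checking thresholds:
  Ben: 2 of 4 neighbours < 3, below threshold.
  Gus: 2 of 4 neighbours < 4, below threshold.
  Lee: 2 of 4 neighbours < 4, below threshold.
  Mo: 2 of 2 neighbours ≥ 2, adopts the app.
Round 5 — no new adoptions; cascade stops.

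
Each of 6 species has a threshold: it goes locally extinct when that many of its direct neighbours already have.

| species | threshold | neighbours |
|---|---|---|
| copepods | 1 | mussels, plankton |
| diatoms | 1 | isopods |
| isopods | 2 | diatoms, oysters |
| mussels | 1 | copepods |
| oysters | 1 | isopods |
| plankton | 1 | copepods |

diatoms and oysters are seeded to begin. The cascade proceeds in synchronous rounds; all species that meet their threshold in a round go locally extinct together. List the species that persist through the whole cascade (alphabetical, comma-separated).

copepods, mussels, plankton

Round 1 — diatoms, oysters go locally extinct (initial).
Round 2 — checking thresholds:
  isopods: 2 of 2 neighbours ≥ 2, goes locally extinct.
Round 3 — no new extinctions; cascade stops.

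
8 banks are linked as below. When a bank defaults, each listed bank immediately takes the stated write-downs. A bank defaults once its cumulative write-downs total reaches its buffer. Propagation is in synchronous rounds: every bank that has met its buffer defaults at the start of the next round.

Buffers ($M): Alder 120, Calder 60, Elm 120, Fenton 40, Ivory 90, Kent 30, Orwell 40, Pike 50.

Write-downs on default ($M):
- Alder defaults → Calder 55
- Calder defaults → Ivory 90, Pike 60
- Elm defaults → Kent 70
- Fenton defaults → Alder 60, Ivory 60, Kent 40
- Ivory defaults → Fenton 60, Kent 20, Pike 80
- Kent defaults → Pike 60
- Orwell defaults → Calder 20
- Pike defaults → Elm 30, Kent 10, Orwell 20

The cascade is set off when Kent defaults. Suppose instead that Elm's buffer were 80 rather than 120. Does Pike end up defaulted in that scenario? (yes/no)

yes

With Elm's buffer at 80:
Round 1 — Kent defaults (initial).
  Pike: +60 → 60 ≥ 50
Round 2 — Pike defaults.
  Elm: +30 → 30 < 80
  Orwell: +20 → 20 < 40
No further defaults.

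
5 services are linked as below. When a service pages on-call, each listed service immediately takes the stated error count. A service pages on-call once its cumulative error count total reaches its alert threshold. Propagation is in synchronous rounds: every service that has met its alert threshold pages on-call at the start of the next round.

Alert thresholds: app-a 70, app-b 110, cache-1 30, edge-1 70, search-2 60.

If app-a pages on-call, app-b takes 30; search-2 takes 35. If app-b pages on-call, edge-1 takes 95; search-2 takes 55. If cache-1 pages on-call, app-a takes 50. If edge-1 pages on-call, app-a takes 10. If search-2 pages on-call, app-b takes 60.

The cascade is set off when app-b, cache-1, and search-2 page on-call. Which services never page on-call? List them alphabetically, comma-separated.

Round 1 — app-b, cache-1, search-2 page on-call (initial).
  app-a: +50 → 50 < 70
  edge-1: +95 → 95 ≥ 70
Round 2 — edge-1 pages on-call.
  app-a: +10 → 60 < 70
No further pages.

app-a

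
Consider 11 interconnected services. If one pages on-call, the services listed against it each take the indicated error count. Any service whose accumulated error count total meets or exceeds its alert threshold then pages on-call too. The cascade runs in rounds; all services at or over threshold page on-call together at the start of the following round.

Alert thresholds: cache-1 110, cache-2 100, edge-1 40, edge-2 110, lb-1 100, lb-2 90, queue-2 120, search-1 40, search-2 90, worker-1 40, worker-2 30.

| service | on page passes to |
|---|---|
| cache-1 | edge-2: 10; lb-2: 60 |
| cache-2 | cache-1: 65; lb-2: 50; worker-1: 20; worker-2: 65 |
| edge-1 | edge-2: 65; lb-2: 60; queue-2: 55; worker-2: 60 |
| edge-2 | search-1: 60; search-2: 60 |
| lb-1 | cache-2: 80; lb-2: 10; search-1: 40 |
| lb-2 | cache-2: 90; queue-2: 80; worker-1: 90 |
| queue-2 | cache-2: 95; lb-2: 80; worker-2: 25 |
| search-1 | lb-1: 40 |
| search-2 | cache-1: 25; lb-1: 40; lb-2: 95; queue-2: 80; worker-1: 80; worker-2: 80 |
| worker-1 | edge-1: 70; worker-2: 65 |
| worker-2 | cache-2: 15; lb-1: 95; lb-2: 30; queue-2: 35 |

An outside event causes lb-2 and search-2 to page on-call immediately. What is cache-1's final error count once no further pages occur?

90

Round 1 — lb-2, search-2 page on-call (initial).
  cache-1: +25 → 25 < 110
  cache-2: +90 → 90 < 100
  lb-1: +40 → 40 < 100
  queue-2: +80+80 → 160 ≥ 120
  worker-1: +90+80 → 170 ≥ 40
  worker-2: +80 → 80 ≥ 30
Round 2 — queue-2, worker-1, worker-2 page on-call.
  cache-2: +95+15 → 200 ≥ 100
  edge-1: +70 → 70 ≥ 40
  lb-1: +95 → 135 ≥ 100
Round 3 — cache-2, edge-1, lb-1 page on-call.
  cache-1: +65 → 90 < 110
  edge-2: +65 → 65 < 110
  search-1: +40 → 40 ≥ 40
Round 4 — search-1 pages on-call.
No further pages.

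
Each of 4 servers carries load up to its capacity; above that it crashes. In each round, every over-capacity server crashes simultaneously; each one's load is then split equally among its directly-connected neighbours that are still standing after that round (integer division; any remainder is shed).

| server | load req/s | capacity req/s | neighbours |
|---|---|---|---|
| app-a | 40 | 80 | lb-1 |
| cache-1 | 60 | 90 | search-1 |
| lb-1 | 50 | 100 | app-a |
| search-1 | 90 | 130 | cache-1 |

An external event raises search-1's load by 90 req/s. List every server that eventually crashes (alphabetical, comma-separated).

cache-1, search-1

Round 1 — search-1 at 180 > 130. search-1 crashes.
  search-1 sheds 180 req/s to cache-1: 180 each.
    cache-1: 60+180 = 240 > 90
Round 2 — cache-1 crashes.
  cache-1 sheds 240 req/s: no online neighbours, lost.
No further crashes.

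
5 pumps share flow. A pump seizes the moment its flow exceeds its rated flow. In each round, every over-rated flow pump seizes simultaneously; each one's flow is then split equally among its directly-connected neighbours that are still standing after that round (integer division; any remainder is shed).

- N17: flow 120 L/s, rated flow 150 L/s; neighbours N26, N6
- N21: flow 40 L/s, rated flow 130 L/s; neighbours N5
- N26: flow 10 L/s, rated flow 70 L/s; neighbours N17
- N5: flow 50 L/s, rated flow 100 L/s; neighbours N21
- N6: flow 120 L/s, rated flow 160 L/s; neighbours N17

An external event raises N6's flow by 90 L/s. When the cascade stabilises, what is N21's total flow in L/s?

Round 1 — N6 at 210 > 160. N6 seizes.
  N6 sheds 210 L/s to N17: 210 each.
    N17: 120+210 = 330 > 150
Round 2 — N17 seizes.
  N17 sheds 330 L/s to N26: 330 each.
    N26: 10+330 = 340 > 70
Round 3 — N26 seizes.
  N26 sheds 340 L/s: no online neighbours, lost.
No further seizures.

40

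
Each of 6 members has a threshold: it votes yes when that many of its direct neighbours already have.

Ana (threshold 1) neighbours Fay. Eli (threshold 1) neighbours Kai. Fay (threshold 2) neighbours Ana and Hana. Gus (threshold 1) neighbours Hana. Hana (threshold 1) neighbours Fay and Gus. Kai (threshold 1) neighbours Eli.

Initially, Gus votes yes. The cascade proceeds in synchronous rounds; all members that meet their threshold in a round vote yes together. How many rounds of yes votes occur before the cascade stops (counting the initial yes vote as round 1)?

2

Round 1 — Gus votes yes (initial).
Round 2 — checking thresholds:
  Hana: 1 of 2 neighbours ≥ 1, votes yes.
Round 3 — no new yes votes; cascade stops.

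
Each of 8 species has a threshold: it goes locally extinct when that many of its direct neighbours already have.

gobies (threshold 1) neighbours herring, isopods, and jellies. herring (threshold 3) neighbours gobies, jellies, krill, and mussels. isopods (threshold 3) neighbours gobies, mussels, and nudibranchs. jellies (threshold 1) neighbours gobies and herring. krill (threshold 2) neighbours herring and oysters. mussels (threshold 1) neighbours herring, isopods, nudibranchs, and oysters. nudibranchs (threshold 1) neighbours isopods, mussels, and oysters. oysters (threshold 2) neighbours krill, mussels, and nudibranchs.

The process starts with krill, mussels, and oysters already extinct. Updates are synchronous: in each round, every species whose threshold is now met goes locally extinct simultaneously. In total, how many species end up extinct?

4

Round 1 — krill, mussels, oysters go locally extinct (initial).
Round 2 — checking thresholds:
  herring: 2 of 4 neighbours < 3, holds.
  isopods: 1 of 3 neighbours < 3, holds.
  nudibranchs: 2 of 3 neighbours ≥ 1, goes locally extinct.
Round 3 — no new extinctions; cascade stops.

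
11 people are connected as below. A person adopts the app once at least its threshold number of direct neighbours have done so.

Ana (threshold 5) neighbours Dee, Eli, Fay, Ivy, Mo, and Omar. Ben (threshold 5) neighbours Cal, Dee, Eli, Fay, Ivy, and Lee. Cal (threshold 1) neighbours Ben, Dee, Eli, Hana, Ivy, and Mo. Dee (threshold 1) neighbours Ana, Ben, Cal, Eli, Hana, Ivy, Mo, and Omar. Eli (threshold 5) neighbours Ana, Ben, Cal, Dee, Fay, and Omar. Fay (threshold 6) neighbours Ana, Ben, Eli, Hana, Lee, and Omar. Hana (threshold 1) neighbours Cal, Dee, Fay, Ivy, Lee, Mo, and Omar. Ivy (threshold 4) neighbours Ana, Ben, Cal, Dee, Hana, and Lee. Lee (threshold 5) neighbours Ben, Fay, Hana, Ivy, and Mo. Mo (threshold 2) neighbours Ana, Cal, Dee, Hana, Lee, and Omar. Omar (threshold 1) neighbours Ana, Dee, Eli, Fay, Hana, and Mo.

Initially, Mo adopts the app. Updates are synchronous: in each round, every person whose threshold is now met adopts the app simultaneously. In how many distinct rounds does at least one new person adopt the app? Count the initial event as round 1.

2

Round 1 — Mo adopts the app (initial).
Round 2 — checking thresholds:
  Ana: 1 of 6 neighbours < 5, holds.
  Cal: 1 of 6 neighbours ≥ 1, adopts the app.
  Dee: 1 of 8 neighbours ≥ 1, adopts the app.
  Hana: 1 of 7 neighbours ≥ 1, adopts the app.
  Lee: 1 of 5 neighbours < 5, holds.
  Omar: 1 of 6 neighbours ≥ 1, adopts the app.
Round 3 — no new adoptions; cascade stops.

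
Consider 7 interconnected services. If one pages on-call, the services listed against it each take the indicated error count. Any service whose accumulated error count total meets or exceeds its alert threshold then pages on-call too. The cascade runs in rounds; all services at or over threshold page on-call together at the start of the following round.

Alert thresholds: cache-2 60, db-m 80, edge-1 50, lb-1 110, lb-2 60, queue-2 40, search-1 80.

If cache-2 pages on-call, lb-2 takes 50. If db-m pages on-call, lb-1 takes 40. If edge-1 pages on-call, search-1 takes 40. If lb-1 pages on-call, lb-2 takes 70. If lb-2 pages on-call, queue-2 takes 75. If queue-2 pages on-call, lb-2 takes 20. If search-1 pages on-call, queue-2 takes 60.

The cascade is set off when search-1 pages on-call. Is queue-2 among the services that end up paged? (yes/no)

yes

Round 1 — search-1 pages on-call (initial).
  queue-2: +60 → 60 ≥ 40
Round 2 — queue-2 pages on-call.
  lb-2: +20 → 20 < 60
No further pages.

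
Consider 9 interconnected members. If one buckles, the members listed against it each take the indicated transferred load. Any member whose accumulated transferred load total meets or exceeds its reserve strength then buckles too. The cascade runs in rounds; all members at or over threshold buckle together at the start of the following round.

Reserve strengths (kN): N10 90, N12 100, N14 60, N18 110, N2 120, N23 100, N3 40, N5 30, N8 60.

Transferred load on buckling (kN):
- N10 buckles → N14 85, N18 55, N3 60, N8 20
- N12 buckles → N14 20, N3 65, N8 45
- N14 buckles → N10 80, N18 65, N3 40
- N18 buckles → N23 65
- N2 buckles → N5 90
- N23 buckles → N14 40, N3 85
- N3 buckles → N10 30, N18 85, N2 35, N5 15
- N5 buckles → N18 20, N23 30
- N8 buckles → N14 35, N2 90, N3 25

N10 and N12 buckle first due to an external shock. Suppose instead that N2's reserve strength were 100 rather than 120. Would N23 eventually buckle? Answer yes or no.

With N2's reserve strength at 100:
Round 1 — N10, N12 buckle (initial).
  N14: +85+20 → 105 ≥ 60
  N18: +55 → 55 < 110
  N3: +60+65 → 125 ≥ 40
  N8: +20+45 → 65 ≥ 60
Round 2 — N14, N3, N8 buckle.
  N18: +65+85 → 205 ≥ 110
  N2: +35+90 → 125 ≥ 100
  N5: +15 → 15 < 30
Round 3 — N18, N2 buckle.
  N23: +65 → 65 < 100
  N5: +90 → 105 ≥ 30
Round 4 — N5 buckles.
  N23: +30 → 95 < 100
No further bucklings.

no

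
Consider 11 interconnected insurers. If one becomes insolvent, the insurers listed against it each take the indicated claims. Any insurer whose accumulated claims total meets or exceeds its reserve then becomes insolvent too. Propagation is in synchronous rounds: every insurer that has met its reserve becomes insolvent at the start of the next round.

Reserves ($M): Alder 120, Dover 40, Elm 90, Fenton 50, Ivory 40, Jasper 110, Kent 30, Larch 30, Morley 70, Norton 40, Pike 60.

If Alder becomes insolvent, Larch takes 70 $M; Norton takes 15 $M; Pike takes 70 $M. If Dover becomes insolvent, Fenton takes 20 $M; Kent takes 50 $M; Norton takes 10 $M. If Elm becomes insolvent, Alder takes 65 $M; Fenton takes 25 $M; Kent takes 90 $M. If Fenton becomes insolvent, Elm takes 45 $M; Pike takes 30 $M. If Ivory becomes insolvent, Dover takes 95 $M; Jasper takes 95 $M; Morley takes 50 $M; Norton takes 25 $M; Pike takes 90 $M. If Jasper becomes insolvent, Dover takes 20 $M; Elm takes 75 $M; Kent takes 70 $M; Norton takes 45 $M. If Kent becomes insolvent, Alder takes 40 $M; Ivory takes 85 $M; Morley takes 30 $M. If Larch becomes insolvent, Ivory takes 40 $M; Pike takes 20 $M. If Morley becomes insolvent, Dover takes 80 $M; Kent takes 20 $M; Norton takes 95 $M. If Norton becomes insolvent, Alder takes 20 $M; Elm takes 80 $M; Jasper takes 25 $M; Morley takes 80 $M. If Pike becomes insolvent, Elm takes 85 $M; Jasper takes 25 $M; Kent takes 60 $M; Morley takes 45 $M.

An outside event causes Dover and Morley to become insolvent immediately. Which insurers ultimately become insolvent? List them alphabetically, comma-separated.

Round 1 — Dover, Morley become insolvent (initial).
  Fenton: +20 → 20 < 50
  Kent: +50+20 → 70 ≥ 30
  Norton: +10+95 → 105 ≥ 40
Round 2 — Kent, Norton become insolvent.
  Alder: +40+20 → 60 < 120
  Elm: +80 → 80 < 90
  Ivory: +85 → 85 ≥ 40
  Jasper: +25 → 25 < 110
Round 3 — Ivory becomes insolvent.
  Jasper: +95 → 120 ≥ 110
  Pike: +90 → 90 ≥ 60
Round 4 — Jasper, Pike become insolvent.
  Elm: +75+85 → 240 ≥ 90
Round 5 — Elm becomes insolvent.
  Alder: +65 → 125 ≥ 120
  Fenton: +25 → 45 < 50
Round 6 — Alder becomes insolvent.
  Larch: +70 → 70 ≥ 30
Round 7 — Larch becomes insolvent.
No further insolvencies.

Alder, Dover, Elm, Ivory, Jasper, Kent, Larch, Morley, Norton, Pike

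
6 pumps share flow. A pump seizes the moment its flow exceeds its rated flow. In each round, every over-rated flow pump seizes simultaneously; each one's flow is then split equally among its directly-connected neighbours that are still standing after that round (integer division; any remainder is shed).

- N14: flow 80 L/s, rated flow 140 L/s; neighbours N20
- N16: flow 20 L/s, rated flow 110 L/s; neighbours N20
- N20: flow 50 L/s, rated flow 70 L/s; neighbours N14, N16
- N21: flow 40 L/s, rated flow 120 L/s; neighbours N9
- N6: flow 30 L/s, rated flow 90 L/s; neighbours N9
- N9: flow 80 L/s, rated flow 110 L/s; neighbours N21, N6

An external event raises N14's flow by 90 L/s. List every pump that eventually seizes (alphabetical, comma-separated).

Round 1 — N14 at 170 > 140. N14 seizes.
  N14 sheds 170 L/s to N20: 170 each.
    N20: 50+170 = 220 > 70
Round 2 — N20 seizes.
  N20 sheds 220 L/s to N16: 220 each.
    N16: 20+220 = 240 > 110
Round 3 — N16 seizes.
  N16 sheds 240 L/s: no online neighbours, lost.
No further seizures.

N14, N16, N20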